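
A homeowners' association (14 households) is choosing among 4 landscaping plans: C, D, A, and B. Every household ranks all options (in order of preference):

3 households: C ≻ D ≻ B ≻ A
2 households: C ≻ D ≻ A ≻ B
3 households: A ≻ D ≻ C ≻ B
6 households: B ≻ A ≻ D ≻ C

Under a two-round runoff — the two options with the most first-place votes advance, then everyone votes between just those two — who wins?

C

Round 1 first-place votes: C 5, D 0, A 3, B 6.
B and C advance.
Runoff: B is preferred to C by 6 voters; C by 8.
C wins the runoff.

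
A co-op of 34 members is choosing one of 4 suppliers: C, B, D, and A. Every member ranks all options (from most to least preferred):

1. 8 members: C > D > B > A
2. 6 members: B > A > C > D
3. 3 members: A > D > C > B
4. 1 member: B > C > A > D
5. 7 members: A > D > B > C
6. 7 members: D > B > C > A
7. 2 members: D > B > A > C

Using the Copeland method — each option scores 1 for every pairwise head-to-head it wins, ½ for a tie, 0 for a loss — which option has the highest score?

C: loses to B, D, and A → score 0.
B: beats C and A; loses to D → score 2.
D: beats C and B; ties A → score 2.5.
A: beats C; ties D; loses to B → score 1.5.
D has the best pairwise record.

D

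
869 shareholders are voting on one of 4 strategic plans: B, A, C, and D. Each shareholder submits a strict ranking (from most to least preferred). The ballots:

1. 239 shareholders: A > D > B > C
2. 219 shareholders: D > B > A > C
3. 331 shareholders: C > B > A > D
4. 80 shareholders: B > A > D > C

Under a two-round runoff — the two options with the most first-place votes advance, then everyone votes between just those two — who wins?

Round 1 first-place votes: B 80, A 239, C 331, D 219.
C and A advance.
Runoff: C is preferred to A by 331 voters; A by 538.
A wins the runoff.

A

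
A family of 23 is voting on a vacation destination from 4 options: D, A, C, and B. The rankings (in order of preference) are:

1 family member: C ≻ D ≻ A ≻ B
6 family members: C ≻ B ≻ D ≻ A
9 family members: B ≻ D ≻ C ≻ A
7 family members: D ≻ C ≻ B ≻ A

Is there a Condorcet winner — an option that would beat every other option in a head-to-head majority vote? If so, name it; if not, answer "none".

none

Checking pairwise contests:
B beats D 15–8.
D beats A 23–0.
D beats C 16–7.
C beats B 14–9.
Every option loses at least one head-to-head, so there is no Condorcet winner.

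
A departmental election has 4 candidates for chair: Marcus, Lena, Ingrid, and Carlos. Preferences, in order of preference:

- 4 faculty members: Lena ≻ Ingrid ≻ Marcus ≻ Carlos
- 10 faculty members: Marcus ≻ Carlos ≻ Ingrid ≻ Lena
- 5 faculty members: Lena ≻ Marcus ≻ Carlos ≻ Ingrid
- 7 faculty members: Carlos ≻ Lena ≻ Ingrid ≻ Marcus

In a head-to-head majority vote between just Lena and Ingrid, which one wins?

Lena

Voters preferring Lena to Ingrid: 16; preferring Ingrid to Lena: 10.
Lena wins the head-to-head.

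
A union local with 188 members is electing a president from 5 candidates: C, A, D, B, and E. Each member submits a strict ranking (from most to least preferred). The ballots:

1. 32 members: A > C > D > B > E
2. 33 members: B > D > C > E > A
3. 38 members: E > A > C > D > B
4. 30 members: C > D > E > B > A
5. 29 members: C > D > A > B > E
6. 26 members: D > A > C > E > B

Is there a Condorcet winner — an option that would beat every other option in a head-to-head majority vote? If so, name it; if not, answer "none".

Checking pairwise contests:
A beats C 96–92.
D beats A 118–70.
C beats D 129–59.
C beats B 155–33.
C beats E 150–38.
Every option loses at least one head-to-head, so there is no Condorcet winner.

none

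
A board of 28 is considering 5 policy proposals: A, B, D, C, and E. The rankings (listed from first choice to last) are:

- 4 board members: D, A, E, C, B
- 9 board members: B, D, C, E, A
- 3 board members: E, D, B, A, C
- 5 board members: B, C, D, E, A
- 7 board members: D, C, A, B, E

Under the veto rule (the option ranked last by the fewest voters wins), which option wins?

Last-place votes: A 14, B 4, D 0, C 3, E 7.
D is ranked last by the fewest voters, so D wins.

D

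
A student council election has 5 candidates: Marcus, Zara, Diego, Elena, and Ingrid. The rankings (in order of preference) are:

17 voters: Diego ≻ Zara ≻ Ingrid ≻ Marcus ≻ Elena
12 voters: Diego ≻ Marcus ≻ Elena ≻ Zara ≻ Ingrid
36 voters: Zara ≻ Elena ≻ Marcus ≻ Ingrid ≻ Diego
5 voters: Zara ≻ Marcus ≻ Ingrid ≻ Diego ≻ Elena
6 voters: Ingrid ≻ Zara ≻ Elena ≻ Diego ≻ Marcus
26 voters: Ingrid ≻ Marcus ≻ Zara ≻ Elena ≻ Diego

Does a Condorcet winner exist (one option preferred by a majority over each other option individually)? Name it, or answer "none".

Zara vs Marcus: 64–38 for Zara.
Zara vs Diego: 73–29 for Zara.
Zara vs Elena: 90–12 for Zara.
Zara vs Ingrid: 70–32 for Zara.
Zara beats every other option head-to-head.

Zara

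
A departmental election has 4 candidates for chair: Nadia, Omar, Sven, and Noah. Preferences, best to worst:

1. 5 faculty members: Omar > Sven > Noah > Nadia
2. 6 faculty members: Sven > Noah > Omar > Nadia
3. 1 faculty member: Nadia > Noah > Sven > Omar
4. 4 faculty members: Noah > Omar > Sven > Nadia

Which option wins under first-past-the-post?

First-place votes: Nadia 1, Omar 5, Sven 6, Noah 4.
Sven has the most first-place votes.

Sven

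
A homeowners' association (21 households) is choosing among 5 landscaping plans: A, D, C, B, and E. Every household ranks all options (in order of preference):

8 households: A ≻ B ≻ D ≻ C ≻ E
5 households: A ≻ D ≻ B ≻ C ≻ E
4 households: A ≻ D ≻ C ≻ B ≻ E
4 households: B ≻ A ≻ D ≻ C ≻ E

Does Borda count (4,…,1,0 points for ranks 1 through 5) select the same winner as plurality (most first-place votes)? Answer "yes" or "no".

yes

Borda — scores: A 80, D 51, C 25, B 54, E 0. Winner: A.
Plurality — first-place votes: A 17, D 0, C 0, B 4, E 0. Winner: A.
The two methods agree.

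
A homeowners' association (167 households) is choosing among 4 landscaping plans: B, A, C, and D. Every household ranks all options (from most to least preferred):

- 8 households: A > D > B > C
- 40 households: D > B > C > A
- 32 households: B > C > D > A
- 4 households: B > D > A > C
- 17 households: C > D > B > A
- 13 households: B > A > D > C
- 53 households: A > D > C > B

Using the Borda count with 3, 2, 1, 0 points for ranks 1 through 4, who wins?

B: 8·1 + 40·2 + 32·3 + 4·3 + 17·1 + 13·3 + 53·0 = 252
A: 8·3 + 40·0 + 32·0 + 4·1 + 17·0 + 13·2 + 53·3 = 213
C: 8·0 + 40·1 + 32·2 + 4·0 + 17·3 + 13·0 + 53·1 = 208
D: 8·2 + 40·3 + 32·1 + 4·2 + 17·2 + 13·1 + 53·2 = 329
D has the highest Borda score (329).

D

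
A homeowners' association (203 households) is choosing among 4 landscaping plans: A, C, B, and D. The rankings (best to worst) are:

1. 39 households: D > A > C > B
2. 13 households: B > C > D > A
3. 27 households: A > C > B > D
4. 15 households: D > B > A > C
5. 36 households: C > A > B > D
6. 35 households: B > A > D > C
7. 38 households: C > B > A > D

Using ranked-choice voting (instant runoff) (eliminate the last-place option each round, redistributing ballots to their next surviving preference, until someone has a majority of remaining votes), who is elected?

C

Round 1: A 27, C 74, B 48, D 54. Eliminate A.
Round 2: C 101, B 48, D 54. Eliminate B.
Round 3: C 114, D 89. C has a majority.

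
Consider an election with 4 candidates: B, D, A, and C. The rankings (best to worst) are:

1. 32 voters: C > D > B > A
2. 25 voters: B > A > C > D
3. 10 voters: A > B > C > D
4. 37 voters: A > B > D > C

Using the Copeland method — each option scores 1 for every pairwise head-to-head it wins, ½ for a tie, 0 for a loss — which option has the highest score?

B: beats D, A, and C → score 3.
D: loses to B, A, and C → score 0.
A: beats D and C; loses to B → score 2.
C: beats D; loses to B and A → score 1.
B has the best pairwise record.

B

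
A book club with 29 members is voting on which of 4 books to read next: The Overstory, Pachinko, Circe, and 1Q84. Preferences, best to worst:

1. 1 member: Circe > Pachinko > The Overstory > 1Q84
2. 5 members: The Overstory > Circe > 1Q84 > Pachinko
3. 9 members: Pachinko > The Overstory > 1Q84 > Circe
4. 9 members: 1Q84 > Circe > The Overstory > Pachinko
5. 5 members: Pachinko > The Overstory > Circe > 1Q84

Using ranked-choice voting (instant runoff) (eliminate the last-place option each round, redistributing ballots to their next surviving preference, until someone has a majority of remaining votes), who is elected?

Round 1: The Overstory 5, Pachinko 14, Circe 1, 1Q84 9. Eliminate Circe.
Round 2: The Overstory 5, Pachinko 15, 1Q84 9. Pachinko has a majority.

Pachinko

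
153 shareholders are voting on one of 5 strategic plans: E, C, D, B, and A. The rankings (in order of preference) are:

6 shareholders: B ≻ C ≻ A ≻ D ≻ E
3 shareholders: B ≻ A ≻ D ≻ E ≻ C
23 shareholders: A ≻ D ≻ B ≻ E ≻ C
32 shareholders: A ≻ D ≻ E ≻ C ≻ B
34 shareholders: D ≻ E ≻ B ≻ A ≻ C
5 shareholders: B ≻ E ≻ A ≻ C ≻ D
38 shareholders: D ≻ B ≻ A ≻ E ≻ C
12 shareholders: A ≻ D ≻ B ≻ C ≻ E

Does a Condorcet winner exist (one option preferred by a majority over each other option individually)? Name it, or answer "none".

Checking pairwise contests:
D beats E 148–5.
E beats C 135–18.
A beats D 81–72.
D beats B 139–14.
B beats A 86–67.
Every option loses at least one head-to-head, so there is no Condorcet winner.

none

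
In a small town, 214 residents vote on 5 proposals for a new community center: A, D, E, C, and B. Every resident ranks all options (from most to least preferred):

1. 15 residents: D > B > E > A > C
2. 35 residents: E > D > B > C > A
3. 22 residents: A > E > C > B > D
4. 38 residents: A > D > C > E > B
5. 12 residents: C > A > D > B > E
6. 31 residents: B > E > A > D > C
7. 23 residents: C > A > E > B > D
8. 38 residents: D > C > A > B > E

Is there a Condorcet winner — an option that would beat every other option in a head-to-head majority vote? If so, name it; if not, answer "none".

Checking pairwise contests:
C beats A 108–106.
A beats D 126–88.
A beats E 133–81.
D beats C 157–57.
A beats B 133–81.
Every option loses at least one head-to-head, so there is no Condorcet winner.

none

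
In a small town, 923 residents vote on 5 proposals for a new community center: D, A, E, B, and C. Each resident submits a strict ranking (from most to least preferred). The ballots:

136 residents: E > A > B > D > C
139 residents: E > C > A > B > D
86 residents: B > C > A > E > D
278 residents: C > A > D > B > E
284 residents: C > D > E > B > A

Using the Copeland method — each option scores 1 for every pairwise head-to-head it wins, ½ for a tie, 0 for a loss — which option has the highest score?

D: beats E and B; loses to A and C → score 2.
A: beats D and B; loses to E and C → score 2.
E: beats A and B; loses to D and C → score 2.
B: loses to D, A, E, and C → score 0.
C: beats D, A, E, and B → score 4.
C has the best pairwise record.

C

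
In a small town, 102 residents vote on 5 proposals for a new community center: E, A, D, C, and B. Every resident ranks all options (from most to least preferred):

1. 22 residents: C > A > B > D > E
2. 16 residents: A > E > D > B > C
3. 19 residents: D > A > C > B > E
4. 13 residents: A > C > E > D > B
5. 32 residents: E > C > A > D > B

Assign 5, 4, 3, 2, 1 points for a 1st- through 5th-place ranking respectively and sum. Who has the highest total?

A

E: 22·1 + 16·4 + 19·1 + 13·3 + 32·5 = 304
A: 22·4 + 16·5 + 19·4 + 13·5 + 32·3 = 405
D: 22·2 + 16·3 + 19·5 + 13·2 + 32·2 = 277
C: 22·5 + 16·1 + 19·3 + 13·4 + 32·4 = 363
B: 22·3 + 16·2 + 19·2 + 13·1 + 32·1 = 181
A has the highest Borda score (405).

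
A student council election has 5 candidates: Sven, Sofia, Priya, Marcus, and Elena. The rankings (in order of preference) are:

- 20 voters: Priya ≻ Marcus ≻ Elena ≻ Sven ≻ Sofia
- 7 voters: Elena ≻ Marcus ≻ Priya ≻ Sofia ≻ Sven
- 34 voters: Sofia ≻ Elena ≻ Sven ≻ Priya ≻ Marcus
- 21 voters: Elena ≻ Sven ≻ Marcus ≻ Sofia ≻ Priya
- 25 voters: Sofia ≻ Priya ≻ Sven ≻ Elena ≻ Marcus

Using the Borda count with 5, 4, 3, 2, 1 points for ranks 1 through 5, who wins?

Sven: 20·2 + 7·1 + 34·3 + 21·4 + 25·3 = 308
Sofia: 20·1 + 7·2 + 34·5 + 21·2 + 25·5 = 371
Priya: 20·5 + 7·3 + 34·2 + 21·1 + 25·4 = 310
Marcus: 20·4 + 7·4 + 34·1 + 21·3 + 25·1 = 230
Elena: 20·3 + 7·5 + 34·4 + 21·5 + 25·2 = 386
Elena has the highest Borda score (386).

Elena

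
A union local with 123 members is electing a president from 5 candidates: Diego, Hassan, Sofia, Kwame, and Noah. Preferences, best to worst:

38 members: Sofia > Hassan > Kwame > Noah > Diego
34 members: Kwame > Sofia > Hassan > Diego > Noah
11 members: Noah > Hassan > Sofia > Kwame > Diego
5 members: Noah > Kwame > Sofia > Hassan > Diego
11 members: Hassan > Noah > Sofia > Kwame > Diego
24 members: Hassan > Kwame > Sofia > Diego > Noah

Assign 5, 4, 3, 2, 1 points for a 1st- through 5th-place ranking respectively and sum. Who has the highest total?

Hassan

Diego: 38·1 + 34·2 + 11·1 + 5·1 + 11·1 + 24·2 = 181
Hassan: 38·4 + 34·3 + 11·4 + 5·2 + 11·5 + 24·5 = 483
Sofia: 38·5 + 34·4 + 11·3 + 5·3 + 11·3 + 24·3 = 479
Kwame: 38·3 + 34·5 + 11·2 + 5·4 + 11·2 + 24·4 = 444
Noah: 38·2 + 34·1 + 11·5 + 5·5 + 11·4 + 24·1 = 258
Hassan has the highest Borda score (483).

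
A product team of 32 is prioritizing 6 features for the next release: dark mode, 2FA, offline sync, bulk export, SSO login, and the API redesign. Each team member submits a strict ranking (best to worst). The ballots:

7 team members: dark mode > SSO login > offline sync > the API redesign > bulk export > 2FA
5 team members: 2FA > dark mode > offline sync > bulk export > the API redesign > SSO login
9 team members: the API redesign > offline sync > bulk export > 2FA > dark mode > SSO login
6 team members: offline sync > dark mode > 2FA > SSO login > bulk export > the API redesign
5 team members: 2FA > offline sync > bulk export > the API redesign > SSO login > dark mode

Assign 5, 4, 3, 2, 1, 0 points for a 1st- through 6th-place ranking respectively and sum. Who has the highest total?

dark mode: 7·5 + 5·4 + 9·1 + 6·4 + 5·0 = 88
2FA: 7·0 + 5·5 + 9·2 + 6·3 + 5·5 = 86
offline sync: 7·3 + 5·3 + 9·4 + 6·5 + 5·4 = 122
bulk export: 7·1 + 5·2 + 9·3 + 6·1 + 5·3 = 65
SSO login: 7·4 + 5·0 + 9·0 + 6·2 + 5·1 = 45
the API redesign: 7·2 + 5·1 + 9·5 + 6·0 + 5·2 = 74
offline sync has the highest Borda score (122).

offline sync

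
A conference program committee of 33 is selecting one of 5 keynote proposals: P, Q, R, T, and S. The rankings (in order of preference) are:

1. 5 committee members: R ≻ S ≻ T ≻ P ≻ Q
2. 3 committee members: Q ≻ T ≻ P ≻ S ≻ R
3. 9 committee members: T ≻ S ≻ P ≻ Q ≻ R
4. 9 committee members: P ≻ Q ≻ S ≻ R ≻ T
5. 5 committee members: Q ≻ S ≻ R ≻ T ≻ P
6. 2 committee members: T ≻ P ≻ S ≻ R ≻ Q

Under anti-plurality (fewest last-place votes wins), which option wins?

Last-place votes: P 5, Q 7, R 12, T 9, S 0.
S is ranked last by the fewest voters, so S wins.

S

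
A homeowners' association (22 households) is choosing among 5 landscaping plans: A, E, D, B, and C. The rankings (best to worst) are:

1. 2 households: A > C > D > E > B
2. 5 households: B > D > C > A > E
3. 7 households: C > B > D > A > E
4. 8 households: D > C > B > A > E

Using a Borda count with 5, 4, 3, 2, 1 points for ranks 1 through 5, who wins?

C

A: 2·5 + 5·2 + 7·2 + 8·2 = 50
E: 2·2 + 5·1 + 7·1 + 8·1 = 24
D: 2·3 + 5·4 + 7·3 + 8·5 = 87
B: 2·1 + 5·5 + 7·4 + 8·3 = 79
C: 2·4 + 5·3 + 7·5 + 8·4 = 90
C has the highest Borda score (90).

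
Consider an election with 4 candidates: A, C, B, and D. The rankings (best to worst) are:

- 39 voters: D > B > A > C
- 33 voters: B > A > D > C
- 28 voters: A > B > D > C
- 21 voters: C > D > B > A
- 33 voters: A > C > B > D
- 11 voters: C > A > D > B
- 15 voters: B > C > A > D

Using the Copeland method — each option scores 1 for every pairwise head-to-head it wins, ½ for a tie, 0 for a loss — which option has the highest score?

A: beats C and D; loses to B → score 2.
C: loses to A, B, and D → score 0.
B: beats A, C, and D → score 3.
D: beats C; loses to A and B → score 1.
B has the best pairwise record.

B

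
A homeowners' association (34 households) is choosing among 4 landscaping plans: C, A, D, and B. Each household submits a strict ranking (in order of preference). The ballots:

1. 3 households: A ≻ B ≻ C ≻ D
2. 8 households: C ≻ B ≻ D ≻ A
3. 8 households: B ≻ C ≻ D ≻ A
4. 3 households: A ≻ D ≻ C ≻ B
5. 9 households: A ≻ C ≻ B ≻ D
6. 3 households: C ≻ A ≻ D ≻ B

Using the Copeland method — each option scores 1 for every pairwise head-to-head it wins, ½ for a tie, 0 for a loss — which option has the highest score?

C: beats A, D, and B → score 3.
A: beats D and B; loses to C → score 2.
D: loses to C, A, and B → score 0.
B: beats D; loses to C and A → score 1.
C has the best pairwise record.

C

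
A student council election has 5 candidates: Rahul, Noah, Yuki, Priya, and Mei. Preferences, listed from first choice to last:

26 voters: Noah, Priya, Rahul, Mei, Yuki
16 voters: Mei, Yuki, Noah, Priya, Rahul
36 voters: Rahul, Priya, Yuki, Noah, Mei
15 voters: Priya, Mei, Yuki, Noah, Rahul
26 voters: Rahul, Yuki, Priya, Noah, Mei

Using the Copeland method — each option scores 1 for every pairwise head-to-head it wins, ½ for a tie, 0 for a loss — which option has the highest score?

Rahul

Rahul: beats Noah, Yuki, Priya, and Mei → score 4.
Noah: beats Mei; loses to Rahul, Yuki, and Priya → score 1.
Yuki: beats Noah and Mei; loses to Rahul and Priya → score 2.
Priya: beats Noah, Yuki, and Mei; loses to Rahul → score 3.
Mei: loses to Rahul, Noah, Yuki, and Priya → score 0.
Rahul has the best pairwise record.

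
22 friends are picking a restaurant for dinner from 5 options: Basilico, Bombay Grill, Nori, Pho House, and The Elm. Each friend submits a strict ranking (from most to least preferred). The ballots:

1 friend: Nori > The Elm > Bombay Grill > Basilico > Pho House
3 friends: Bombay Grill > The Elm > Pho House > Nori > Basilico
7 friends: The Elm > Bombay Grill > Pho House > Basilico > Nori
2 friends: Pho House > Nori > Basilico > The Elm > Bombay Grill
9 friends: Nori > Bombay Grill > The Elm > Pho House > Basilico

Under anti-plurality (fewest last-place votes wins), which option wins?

The Elm

Last-place votes: Basilico 12, Bombay Grill 2, Nori 7, Pho House 1, The Elm 0.
The Elm is ranked last by the fewest voters, so The Elm wins.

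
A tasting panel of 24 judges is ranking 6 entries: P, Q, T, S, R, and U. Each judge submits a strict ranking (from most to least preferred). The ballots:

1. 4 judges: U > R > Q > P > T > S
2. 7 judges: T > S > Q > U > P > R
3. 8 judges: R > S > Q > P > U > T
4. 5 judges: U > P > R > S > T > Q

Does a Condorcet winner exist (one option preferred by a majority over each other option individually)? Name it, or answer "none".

Checking pairwise contests:
Q beats P 19–5.
S beats Q 20–4.
P beats T 17–7.
R beats S 17–7.
U beats R 16–8.
Q beats U 15–9.
Every option loses at least one head-to-head, so there is no Condorcet winner.

none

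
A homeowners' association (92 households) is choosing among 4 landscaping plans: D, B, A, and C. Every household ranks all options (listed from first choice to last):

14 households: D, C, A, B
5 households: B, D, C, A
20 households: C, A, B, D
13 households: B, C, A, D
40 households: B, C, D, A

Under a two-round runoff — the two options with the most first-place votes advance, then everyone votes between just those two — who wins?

B

Round 1 first-place votes: D 14, B 58, A 0, C 20.
B and C advance.
Runoff: B is preferred to C by 58 voters; C by 34.
B wins the runoff.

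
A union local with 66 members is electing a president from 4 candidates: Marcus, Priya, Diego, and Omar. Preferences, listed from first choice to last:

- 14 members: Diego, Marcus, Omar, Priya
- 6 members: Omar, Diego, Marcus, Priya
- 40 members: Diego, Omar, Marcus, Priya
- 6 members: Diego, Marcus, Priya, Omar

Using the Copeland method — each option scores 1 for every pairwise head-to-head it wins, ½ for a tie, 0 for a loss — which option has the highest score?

Diego

Marcus: beats Priya; loses to Diego and Omar → score 1.
Priya: loses to Marcus, Diego, and Omar → score 0.
Diego: beats Marcus, Priya, and Omar → score 3.
Omar: beats Marcus and Priya; loses to Diego → score 2.
Diego has the best pairwise record.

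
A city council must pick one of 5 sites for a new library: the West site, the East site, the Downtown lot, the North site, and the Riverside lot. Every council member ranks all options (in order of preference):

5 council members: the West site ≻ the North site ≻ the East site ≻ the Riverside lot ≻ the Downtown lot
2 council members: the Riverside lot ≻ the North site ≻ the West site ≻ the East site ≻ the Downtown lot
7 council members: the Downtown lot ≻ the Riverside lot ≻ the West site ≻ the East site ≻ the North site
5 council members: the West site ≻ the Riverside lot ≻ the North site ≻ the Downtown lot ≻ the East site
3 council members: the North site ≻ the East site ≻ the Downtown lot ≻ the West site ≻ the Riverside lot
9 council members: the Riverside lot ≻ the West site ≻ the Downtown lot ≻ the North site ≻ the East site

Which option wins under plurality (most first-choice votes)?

First-place votes: the West site 10, the East site 0, the Downtown lot 7, the North site 3, the Riverside lot 11.
the Riverside lot has the most first-place votes.

the Riverside lot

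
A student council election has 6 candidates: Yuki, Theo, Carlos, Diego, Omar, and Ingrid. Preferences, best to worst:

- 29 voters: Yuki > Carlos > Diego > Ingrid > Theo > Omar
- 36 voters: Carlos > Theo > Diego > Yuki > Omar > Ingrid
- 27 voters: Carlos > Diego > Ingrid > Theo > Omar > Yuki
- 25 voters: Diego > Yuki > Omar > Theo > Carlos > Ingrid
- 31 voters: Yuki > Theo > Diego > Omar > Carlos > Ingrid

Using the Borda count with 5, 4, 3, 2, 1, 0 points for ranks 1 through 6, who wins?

Yuki: 29·5 + 36·2 + 27·0 + 25·4 + 31·5 = 472
Theo: 29·1 + 36·4 + 27·2 + 25·2 + 31·4 = 401
Carlos: 29·4 + 36·5 + 27·5 + 25·1 + 31·1 = 487
Diego: 29·3 + 36·3 + 27·4 + 25·5 + 31·3 = 521
Omar: 29·0 + 36·1 + 27·1 + 25·3 + 31·2 = 200
Ingrid: 29·2 + 36·0 + 27·3 + 25·0 + 31·0 = 139
Diego has the highest Borda score (521).

Diego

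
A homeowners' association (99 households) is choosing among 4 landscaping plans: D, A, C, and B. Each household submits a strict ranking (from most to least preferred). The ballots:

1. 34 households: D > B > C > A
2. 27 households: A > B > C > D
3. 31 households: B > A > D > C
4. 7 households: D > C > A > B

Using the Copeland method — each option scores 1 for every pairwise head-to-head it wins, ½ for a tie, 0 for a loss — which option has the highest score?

B

D: beats C; loses to A and B → score 1.
A: beats D and C; loses to B → score 2.
C: loses to D, A, and B → score 0.
B: beats D, A, and C → score 3.
B has the best pairwise record.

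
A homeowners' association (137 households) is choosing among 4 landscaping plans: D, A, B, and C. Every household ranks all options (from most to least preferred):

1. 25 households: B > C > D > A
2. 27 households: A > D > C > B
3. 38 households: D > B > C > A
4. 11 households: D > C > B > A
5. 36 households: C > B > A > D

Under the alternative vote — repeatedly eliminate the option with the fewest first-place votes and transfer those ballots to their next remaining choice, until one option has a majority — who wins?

D

Round 1: D 49, A 27, B 25, C 36. Eliminate B.
Round 2: D 49, A 27, C 61. Eliminate A.
Round 3: D 76, C 61. D has a majority.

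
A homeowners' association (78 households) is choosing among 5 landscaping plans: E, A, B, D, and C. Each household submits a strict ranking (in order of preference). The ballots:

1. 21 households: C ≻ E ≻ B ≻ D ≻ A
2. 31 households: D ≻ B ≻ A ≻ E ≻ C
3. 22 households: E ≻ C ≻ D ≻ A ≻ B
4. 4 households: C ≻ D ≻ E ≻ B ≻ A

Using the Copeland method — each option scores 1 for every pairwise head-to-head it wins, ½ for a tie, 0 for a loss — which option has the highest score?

E: beats A, B, D, and C → score 4.
A: loses to E, B, D, and C → score 0.
B: beats A; loses to E, D, and C → score 1.
D: beats A and B; loses to E and C → score 2.
C: beats A, B, and D; loses to E → score 3.
E has the best pairwise record.

E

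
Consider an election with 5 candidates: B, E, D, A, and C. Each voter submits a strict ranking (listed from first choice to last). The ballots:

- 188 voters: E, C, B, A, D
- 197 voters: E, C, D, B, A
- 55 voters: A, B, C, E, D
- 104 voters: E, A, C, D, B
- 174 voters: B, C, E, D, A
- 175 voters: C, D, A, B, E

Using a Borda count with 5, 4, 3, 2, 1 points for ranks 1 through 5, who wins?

B: 188·3 + 197·2 + 55·4 + 104·1 + 174·5 + 175·2 = 2502
E: 188·5 + 197·5 + 55·2 + 104·5 + 174·3 + 175·1 = 3252
D: 188·1 + 197·3 + 55·1 + 104·2 + 174·2 + 175·4 = 2090
A: 188·2 + 197·1 + 55·5 + 104·4 + 174·1 + 175·3 = 1963
C: 188·4 + 197·4 + 55·3 + 104·3 + 174·4 + 175·5 = 3588
C has the highest Borda score (3588).

C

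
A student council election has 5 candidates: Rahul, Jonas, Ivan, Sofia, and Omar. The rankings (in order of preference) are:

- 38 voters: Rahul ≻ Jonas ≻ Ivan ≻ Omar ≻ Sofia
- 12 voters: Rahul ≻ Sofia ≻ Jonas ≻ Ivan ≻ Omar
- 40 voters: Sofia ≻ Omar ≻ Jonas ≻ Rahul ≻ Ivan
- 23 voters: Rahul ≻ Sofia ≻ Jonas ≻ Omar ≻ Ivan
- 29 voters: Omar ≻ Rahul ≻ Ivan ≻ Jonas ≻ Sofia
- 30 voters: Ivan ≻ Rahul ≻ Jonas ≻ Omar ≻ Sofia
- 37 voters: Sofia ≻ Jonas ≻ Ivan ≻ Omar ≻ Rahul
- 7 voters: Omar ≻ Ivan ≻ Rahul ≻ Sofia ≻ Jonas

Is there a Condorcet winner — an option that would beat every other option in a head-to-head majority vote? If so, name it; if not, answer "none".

Checking pairwise contests:
Omar beats Rahul 113–103.
Rahul beats Jonas 139–77.
Rahul beats Ivan 142–74.
Rahul beats Sofia 139–77.
Jonas beats Omar 140–76.
Every option loses at least one head-to-head, so there is no Condorcet winner.

none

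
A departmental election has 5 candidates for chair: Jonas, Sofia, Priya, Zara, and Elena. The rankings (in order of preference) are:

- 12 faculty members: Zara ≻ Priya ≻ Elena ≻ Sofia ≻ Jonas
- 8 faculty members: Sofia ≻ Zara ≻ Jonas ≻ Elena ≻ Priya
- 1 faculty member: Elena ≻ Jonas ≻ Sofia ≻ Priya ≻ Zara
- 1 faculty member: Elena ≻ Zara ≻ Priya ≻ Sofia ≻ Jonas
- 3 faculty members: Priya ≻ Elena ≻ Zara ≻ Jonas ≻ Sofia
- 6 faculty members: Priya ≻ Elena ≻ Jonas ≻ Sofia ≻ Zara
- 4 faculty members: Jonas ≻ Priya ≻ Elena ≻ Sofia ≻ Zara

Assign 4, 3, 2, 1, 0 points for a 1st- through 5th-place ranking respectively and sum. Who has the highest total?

Jonas: 12·0 + 8·2 + 1·3 + 1·0 + 3·1 + 6·2 + 4·4 = 50
Sofia: 12·1 + 8·4 + 1·2 + 1·1 + 3·0 + 6·1 + 4·1 = 57
Priya: 12·3 + 8·0 + 1·1 + 1·2 + 3·4 + 6·4 + 4·3 = 87
Zara: 12·4 + 8·3 + 1·0 + 1·3 + 3·2 + 6·0 + 4·0 = 81
Elena: 12·2 + 8·1 + 1·4 + 1·4 + 3·3 + 6·3 + 4·2 = 75
Priya has the highest Borda score (87).

Priya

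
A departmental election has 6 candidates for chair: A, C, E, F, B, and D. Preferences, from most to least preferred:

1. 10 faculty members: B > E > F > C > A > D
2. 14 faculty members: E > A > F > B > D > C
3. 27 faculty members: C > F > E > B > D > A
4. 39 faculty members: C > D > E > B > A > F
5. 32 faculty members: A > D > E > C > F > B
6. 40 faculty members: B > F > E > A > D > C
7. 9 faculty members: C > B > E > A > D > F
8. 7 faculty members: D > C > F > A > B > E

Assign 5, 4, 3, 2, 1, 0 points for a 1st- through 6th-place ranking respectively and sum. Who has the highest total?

E

A: 10·1 + 14·4 + 27·0 + 39·1 + 32·5 + 40·2 + 9·2 + 7·2 = 377
C: 10·2 + 14·0 + 27·5 + 39·5 + 32·2 + 40·0 + 9·5 + 7·4 = 487
E: 10·4 + 14·5 + 27·3 + 39·3 + 32·3 + 40·3 + 9·3 + 7·0 = 551
F: 10·3 + 14·3 + 27·4 + 39·0 + 32·1 + 40·4 + 9·0 + 7·3 = 393
B: 10·5 + 14·2 + 27·2 + 39·2 + 32·0 + 40·5 + 9·4 + 7·1 = 453
D: 10·0 + 14·1 + 27·1 + 39·4 + 32·4 + 40·1 + 9·1 + 7·5 = 409
E has the highest Borda score (551).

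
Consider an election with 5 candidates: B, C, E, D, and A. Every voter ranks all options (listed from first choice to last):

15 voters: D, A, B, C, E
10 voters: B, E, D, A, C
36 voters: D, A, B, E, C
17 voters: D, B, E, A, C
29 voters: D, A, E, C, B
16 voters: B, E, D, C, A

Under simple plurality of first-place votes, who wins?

First-place votes: B 26, C 0, E 0, D 97, A 0.
D has the most first-place votes.

D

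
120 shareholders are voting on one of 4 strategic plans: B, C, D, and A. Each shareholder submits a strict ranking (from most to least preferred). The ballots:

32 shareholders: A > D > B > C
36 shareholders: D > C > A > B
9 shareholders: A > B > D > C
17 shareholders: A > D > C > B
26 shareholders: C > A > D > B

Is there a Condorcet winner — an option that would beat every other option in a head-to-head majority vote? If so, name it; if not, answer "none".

none

Checking pairwise contests:
C beats B 79–41.
D beats C 94–26.
A beats D 84–36.
C beats A 62–58.
Every option loses at least one head-to-head, so there is no Condorcet winner.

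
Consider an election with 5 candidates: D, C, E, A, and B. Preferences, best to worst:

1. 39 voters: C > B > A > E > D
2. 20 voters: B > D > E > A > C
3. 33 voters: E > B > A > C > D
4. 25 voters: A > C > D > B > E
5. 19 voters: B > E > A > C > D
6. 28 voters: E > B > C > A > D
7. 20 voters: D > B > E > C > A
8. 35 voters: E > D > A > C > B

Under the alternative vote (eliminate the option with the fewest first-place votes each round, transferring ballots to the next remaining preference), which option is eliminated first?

Round 1: D 20, C 39, E 96, A 25, B 39. Eliminate D.

D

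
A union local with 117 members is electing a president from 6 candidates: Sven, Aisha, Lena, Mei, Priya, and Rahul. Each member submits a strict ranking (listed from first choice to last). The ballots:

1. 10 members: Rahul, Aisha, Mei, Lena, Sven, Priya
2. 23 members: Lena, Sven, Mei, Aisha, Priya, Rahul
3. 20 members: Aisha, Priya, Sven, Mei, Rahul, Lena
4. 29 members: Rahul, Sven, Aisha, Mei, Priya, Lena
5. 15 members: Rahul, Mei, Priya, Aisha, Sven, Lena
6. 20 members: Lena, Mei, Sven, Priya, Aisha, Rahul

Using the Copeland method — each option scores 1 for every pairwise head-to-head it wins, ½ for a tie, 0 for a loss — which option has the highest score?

Sven

Sven: beats Aisha, Lena, Mei, Priya, and Rahul → score 5.
Aisha: beats Lena, Mei, Priya, and Rahul; loses to Sven → score 4.
Lena: loses to Sven, Aisha, Mei, Priya, and Rahul → score 0.
Mei: beats Lena, Priya, and Rahul; loses to Sven and Aisha → score 3.
Priya: beats Lena and Rahul; loses to Sven, Aisha, and Mei → score 2.
Rahul: beats Lena; loses to Sven, Aisha, Mei, and Priya → score 1.
Sven has the best pairwise record.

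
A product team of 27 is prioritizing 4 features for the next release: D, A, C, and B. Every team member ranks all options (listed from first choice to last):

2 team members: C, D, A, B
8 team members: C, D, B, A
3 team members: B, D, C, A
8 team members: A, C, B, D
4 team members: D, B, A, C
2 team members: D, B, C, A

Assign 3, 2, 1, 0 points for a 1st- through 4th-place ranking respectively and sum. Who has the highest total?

D: 2·2 + 8·2 + 3·2 + 8·0 + 4·3 + 2·3 = 44
A: 2·1 + 8·0 + 3·0 + 8·3 + 4·1 + 2·0 = 30
C: 2·3 + 8·3 + 3·1 + 8·2 + 4·0 + 2·1 = 51
B: 2·0 + 8·1 + 3·3 + 8·1 + 4·2 + 2·2 = 37
C has the highest Borda score (51).

C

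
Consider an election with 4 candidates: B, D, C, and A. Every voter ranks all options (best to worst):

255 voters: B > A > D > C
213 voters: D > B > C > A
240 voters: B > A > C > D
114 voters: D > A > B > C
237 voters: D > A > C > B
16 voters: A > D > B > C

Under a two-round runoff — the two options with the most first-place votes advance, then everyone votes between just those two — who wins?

Round 1 first-place votes: B 495, D 564, C 0, A 16.
D and B advance.
Runoff: D is preferred to B by 580 voters; B by 495.
D wins the runoff.

D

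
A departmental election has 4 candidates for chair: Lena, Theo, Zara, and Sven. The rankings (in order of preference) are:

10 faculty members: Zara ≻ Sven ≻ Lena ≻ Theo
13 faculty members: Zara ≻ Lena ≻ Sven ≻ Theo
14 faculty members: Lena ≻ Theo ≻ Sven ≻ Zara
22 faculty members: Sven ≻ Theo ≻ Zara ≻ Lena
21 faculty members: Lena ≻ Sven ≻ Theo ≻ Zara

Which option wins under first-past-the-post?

Lena

First-place votes: Lena 35, Theo 0, Zara 23, Sven 22.
Lena has the most first-place votes.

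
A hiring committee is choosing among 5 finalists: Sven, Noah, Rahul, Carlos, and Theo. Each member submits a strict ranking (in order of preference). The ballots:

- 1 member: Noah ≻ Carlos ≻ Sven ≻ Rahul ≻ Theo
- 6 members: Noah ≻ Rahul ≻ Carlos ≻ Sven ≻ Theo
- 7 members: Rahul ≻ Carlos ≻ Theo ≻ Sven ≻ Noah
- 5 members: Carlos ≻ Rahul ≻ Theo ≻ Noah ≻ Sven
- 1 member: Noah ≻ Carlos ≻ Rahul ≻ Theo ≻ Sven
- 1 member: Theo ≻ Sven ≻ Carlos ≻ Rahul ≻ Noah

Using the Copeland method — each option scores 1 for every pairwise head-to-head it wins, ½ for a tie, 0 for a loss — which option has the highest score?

Sven: loses to Noah, Rahul, Carlos, and Theo → score 0.
Noah: beats Sven; loses to Rahul, Carlos, and Theo → score 1.
Rahul: beats Sven, Noah, Carlos, and Theo → score 4.
Carlos: beats Sven, Noah, and Theo; loses to Rahul → score 3.
Theo: beats Sven and Noah; loses to Rahul and Carlos → score 2.
Rahul has the best pairwise record.

Rahul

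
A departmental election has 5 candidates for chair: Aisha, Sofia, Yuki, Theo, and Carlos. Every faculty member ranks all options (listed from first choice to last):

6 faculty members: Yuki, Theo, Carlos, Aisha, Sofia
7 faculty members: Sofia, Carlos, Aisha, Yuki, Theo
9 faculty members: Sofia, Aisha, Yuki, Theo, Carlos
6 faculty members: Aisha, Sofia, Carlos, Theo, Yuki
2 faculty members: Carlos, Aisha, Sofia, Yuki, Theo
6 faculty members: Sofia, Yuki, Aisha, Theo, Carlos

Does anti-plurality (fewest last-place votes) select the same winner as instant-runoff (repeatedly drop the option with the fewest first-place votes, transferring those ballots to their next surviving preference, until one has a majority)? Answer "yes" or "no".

no

Anti-plurality — last-place votes: Aisha 0, Sofia 6, Yuki 6, Theo 9, Carlos 15. Winner: Aisha.
Instant-runoff — R1 Aisha 6, Sofia 22, Yuki 6, Theo 0, Carlos 2 (Sofia winner). Winner: Sofia.
The two methods disagree.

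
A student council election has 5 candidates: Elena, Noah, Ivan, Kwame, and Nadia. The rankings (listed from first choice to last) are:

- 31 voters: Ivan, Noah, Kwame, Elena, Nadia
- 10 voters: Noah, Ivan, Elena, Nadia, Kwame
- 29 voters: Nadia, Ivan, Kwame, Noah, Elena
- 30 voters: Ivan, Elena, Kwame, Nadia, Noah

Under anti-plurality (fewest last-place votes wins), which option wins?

Last-place votes: Elena 29, Noah 30, Ivan 0, Kwame 10, Nadia 31.
Ivan is ranked last by the fewest voters, so Ivan wins.

Ivan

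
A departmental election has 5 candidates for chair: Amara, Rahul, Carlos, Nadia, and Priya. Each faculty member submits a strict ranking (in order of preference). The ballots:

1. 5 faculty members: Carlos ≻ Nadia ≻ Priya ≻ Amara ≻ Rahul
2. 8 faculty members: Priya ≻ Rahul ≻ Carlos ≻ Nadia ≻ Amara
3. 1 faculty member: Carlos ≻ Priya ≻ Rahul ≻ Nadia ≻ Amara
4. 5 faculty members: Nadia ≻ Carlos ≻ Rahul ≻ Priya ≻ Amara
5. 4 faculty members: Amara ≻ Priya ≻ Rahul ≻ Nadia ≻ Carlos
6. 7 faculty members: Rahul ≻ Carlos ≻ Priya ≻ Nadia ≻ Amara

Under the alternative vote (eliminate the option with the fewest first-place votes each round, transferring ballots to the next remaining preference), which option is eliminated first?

Round 1: Amara 4, Rahul 7, Carlos 6, Nadia 5, Priya 8. Eliminate Amara.

Amara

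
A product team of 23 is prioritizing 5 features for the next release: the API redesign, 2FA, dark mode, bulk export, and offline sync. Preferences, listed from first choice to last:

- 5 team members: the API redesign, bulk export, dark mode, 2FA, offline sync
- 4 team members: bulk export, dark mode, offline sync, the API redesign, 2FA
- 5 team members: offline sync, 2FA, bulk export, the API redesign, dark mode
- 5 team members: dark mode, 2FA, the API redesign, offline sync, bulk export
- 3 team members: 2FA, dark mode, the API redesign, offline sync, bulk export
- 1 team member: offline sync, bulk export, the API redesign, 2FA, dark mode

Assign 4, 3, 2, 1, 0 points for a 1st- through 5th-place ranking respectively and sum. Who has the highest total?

the API redesign: 5·4 + 4·1 + 5·1 + 5·2 + 3·2 + 1·2 = 47
2FA: 5·1 + 4·0 + 5·3 + 5·3 + 3·4 + 1·1 = 48
dark mode: 5·2 + 4·3 + 5·0 + 5·4 + 3·3 + 1·0 = 51
bulk export: 5·3 + 4·4 + 5·2 + 5·0 + 3·0 + 1·3 = 44
offline sync: 5·0 + 4·2 + 5·4 + 5·1 + 3·1 + 1·4 = 40
dark mode has the highest Borda score (51).

dark mode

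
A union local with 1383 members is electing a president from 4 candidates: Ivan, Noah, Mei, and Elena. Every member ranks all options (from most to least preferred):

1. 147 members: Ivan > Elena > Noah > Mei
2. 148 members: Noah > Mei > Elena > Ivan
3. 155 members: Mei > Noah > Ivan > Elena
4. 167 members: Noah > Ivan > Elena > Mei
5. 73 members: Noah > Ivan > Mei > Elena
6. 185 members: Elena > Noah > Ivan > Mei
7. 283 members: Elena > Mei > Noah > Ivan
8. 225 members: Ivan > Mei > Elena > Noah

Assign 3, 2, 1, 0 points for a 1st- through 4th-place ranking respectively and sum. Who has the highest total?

Noah

Ivan: 147·3 + 148·0 + 155·1 + 167·2 + 73·2 + 185·1 + 283·0 + 225·3 = 1936
Noah: 147·1 + 148·3 + 155·2 + 167·3 + 73·3 + 185·2 + 283·1 + 225·0 = 2274
Mei: 147·0 + 148·2 + 155·3 + 167·0 + 73·1 + 185·0 + 283·2 + 225·2 = 1850
Elena: 147·2 + 148·1 + 155·0 + 167·1 + 73·0 + 185·3 + 283·3 + 225·1 = 2238
Noah has the highest Borda score (2274).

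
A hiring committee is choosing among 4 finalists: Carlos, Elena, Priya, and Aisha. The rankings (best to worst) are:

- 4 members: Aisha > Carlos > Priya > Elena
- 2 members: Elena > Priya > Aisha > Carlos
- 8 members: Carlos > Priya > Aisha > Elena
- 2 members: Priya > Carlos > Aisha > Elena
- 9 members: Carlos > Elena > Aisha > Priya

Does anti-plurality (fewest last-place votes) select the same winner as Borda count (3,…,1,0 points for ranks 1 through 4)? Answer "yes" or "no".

no

Anti-plurality — last-place votes: Carlos 2, Elena 14, Priya 9, Aisha 0. Winner: Aisha.
Borda — scores: Carlos 63, Elena 24, Priya 30, Aisha 33. Winner: Carlos.
The two methods disagree.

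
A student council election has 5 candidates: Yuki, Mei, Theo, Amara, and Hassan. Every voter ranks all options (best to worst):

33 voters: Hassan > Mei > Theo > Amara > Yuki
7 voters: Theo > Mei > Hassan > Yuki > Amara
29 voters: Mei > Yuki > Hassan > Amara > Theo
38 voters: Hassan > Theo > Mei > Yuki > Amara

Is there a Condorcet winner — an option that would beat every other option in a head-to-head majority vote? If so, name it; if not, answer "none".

Hassan vs Yuki: 78–29 for Hassan.
Hassan vs Mei: 71–36 for Hassan.
Hassan vs Theo: 100–7 for Hassan.
Hassan vs Amara: 107–0 for Hassan.
Hassan beats every other option head-to-head.

Hassan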